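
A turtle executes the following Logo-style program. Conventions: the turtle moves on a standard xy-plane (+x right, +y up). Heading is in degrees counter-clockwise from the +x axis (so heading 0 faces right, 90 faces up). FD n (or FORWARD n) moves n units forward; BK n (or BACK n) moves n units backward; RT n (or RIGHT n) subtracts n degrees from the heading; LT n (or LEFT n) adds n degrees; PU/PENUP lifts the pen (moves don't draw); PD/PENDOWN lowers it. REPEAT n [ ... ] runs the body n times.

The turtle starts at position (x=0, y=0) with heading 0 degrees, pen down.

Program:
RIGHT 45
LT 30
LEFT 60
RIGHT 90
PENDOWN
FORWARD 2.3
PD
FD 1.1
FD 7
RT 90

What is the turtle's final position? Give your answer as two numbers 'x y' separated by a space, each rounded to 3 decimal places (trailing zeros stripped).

Executing turtle program step by step:
Start: pos=(0,0), heading=0, pen down
RT 45: heading 0 -> 315
LT 30: heading 315 -> 345
LT 60: heading 345 -> 45
RT 90: heading 45 -> 315
PD: pen down
FD 2.3: (0,0) -> (1.626,-1.626) [heading=315, draw]
PD: pen down
FD 1.1: (1.626,-1.626) -> (2.404,-2.404) [heading=315, draw]
FD 7: (2.404,-2.404) -> (7.354,-7.354) [heading=315, draw]
RT 90: heading 315 -> 225
Final: pos=(7.354,-7.354), heading=225, 3 segment(s) drawn

Answer: 7.354 -7.354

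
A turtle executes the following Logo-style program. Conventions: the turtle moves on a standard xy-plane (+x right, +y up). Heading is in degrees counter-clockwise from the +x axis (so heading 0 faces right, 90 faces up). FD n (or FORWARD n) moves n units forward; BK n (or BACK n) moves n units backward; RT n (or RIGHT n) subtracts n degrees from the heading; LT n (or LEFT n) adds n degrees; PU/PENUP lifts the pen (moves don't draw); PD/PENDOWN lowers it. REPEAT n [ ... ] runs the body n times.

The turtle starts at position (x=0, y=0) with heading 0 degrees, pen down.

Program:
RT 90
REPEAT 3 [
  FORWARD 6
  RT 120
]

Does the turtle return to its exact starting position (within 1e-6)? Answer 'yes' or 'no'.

Answer: yes

Derivation:
Executing turtle program step by step:
Start: pos=(0,0), heading=0, pen down
RT 90: heading 0 -> 270
REPEAT 3 [
  -- iteration 1/3 --
  FD 6: (0,0) -> (0,-6) [heading=270, draw]
  RT 120: heading 270 -> 150
  -- iteration 2/3 --
  FD 6: (0,-6) -> (-5.196,-3) [heading=150, draw]
  RT 120: heading 150 -> 30
  -- iteration 3/3 --
  FD 6: (-5.196,-3) -> (0,0) [heading=30, draw]
  RT 120: heading 30 -> 270
]
Final: pos=(0,0), heading=270, 3 segment(s) drawn

Start position: (0, 0)
Final position: (0, 0)
Distance = 0; < 1e-6 -> CLOSED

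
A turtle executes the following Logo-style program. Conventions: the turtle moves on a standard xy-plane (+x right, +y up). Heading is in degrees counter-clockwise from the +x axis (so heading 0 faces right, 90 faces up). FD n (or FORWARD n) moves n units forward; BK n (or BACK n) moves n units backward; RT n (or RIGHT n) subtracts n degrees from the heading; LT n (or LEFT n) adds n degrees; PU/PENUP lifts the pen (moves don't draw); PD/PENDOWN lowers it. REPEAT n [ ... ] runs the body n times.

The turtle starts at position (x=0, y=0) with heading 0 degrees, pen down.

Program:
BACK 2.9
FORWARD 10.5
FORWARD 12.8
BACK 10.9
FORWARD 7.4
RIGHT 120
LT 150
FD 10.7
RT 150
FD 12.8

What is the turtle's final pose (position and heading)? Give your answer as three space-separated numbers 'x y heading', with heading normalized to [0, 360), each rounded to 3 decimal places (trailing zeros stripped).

Answer: 19.766 -5.735 240

Derivation:
Executing turtle program step by step:
Start: pos=(0,0), heading=0, pen down
BK 2.9: (0,0) -> (-2.9,0) [heading=0, draw]
FD 10.5: (-2.9,0) -> (7.6,0) [heading=0, draw]
FD 12.8: (7.6,0) -> (20.4,0) [heading=0, draw]
BK 10.9: (20.4,0) -> (9.5,0) [heading=0, draw]
FD 7.4: (9.5,0) -> (16.9,0) [heading=0, draw]
RT 120: heading 0 -> 240
LT 150: heading 240 -> 30
FD 10.7: (16.9,0) -> (26.166,5.35) [heading=30, draw]
RT 150: heading 30 -> 240
FD 12.8: (26.166,5.35) -> (19.766,-5.735) [heading=240, draw]
Final: pos=(19.766,-5.735), heading=240, 7 segment(s) drawn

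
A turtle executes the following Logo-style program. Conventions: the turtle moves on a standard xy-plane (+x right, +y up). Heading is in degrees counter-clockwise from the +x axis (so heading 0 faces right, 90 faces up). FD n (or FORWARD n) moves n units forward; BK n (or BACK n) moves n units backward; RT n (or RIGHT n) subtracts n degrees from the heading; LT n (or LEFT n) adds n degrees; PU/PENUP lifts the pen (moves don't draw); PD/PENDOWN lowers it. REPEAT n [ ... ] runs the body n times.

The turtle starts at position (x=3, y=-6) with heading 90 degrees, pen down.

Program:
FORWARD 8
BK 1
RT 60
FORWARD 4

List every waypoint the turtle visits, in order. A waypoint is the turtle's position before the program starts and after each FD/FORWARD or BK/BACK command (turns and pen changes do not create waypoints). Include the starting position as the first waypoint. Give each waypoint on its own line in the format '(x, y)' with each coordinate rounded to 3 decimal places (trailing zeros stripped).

Executing turtle program step by step:
Start: pos=(3,-6), heading=90, pen down
FD 8: (3,-6) -> (3,2) [heading=90, draw]
BK 1: (3,2) -> (3,1) [heading=90, draw]
RT 60: heading 90 -> 30
FD 4: (3,1) -> (6.464,3) [heading=30, draw]
Final: pos=(6.464,3), heading=30, 3 segment(s) drawn
Waypoints (4 total):
(3, -6)
(3, 2)
(3, 1)
(6.464, 3)

Answer: (3, -6)
(3, 2)
(3, 1)
(6.464, 3)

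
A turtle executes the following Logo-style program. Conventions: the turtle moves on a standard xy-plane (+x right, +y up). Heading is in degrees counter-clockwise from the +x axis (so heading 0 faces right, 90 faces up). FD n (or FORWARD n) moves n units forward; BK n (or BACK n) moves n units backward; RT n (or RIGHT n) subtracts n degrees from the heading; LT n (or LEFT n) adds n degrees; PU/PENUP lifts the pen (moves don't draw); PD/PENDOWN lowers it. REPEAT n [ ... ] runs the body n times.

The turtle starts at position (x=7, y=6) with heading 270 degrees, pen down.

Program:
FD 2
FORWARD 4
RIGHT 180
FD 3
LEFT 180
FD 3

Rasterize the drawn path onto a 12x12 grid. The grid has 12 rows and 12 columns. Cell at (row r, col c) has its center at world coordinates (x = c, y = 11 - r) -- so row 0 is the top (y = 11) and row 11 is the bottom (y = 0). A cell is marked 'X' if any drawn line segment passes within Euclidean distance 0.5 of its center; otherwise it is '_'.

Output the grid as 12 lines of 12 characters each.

Segment 0: (7,6) -> (7,4)
Segment 1: (7,4) -> (7,0)
Segment 2: (7,0) -> (7,3)
Segment 3: (7,3) -> (7,0)

Answer: ____________
____________
____________
____________
____________
_______X____
_______X____
_______X____
_______X____
_______X____
_______X____
_______X____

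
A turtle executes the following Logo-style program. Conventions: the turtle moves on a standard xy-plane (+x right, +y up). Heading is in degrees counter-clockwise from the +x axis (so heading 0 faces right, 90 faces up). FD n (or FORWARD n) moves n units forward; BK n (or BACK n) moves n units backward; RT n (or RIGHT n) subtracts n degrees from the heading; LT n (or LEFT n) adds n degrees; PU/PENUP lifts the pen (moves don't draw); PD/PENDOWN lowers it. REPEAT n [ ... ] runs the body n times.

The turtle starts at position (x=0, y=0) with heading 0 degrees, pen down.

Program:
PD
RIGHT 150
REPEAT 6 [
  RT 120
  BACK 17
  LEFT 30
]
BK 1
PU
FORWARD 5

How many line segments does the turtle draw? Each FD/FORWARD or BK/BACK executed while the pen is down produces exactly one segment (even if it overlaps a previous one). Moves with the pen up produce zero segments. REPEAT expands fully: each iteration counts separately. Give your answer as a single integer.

Answer: 7

Derivation:
Executing turtle program step by step:
Start: pos=(0,0), heading=0, pen down
PD: pen down
RT 150: heading 0 -> 210
REPEAT 6 [
  -- iteration 1/6 --
  RT 120: heading 210 -> 90
  BK 17: (0,0) -> (0,-17) [heading=90, draw]
  LT 30: heading 90 -> 120
  -- iteration 2/6 --
  RT 120: heading 120 -> 0
  BK 17: (0,-17) -> (-17,-17) [heading=0, draw]
  LT 30: heading 0 -> 30
  -- iteration 3/6 --
  RT 120: heading 30 -> 270
  BK 17: (-17,-17) -> (-17,0) [heading=270, draw]
  LT 30: heading 270 -> 300
  -- iteration 4/6 --
  RT 120: heading 300 -> 180
  BK 17: (-17,0) -> (0,0) [heading=180, draw]
  LT 30: heading 180 -> 210
  -- iteration 5/6 --
  RT 120: heading 210 -> 90
  BK 17: (0,0) -> (0,-17) [heading=90, draw]
  LT 30: heading 90 -> 120
  -- iteration 6/6 --
  RT 120: heading 120 -> 0
  BK 17: (0,-17) -> (-17,-17) [heading=0, draw]
  LT 30: heading 0 -> 30
]
BK 1: (-17,-17) -> (-17.866,-17.5) [heading=30, draw]
PU: pen up
FD 5: (-17.866,-17.5) -> (-13.536,-15) [heading=30, move]
Final: pos=(-13.536,-15), heading=30, 7 segment(s) drawn
Segments drawn: 7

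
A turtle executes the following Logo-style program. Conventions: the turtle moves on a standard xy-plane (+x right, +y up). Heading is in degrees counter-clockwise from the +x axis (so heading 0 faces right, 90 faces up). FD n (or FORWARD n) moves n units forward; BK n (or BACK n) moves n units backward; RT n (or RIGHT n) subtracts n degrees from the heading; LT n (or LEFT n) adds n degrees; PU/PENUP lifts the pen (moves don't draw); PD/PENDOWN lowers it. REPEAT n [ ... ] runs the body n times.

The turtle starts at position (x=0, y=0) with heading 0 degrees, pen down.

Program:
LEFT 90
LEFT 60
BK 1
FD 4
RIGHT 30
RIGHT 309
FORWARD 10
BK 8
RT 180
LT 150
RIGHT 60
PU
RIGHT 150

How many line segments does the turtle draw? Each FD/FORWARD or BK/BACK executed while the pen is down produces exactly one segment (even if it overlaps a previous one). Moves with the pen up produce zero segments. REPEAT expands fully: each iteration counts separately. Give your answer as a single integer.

Executing turtle program step by step:
Start: pos=(0,0), heading=0, pen down
LT 90: heading 0 -> 90
LT 60: heading 90 -> 150
BK 1: (0,0) -> (0.866,-0.5) [heading=150, draw]
FD 4: (0.866,-0.5) -> (-2.598,1.5) [heading=150, draw]
RT 30: heading 150 -> 120
RT 309: heading 120 -> 171
FD 10: (-2.598,1.5) -> (-12.475,3.064) [heading=171, draw]
BK 8: (-12.475,3.064) -> (-4.573,1.813) [heading=171, draw]
RT 180: heading 171 -> 351
LT 150: heading 351 -> 141
RT 60: heading 141 -> 81
PU: pen up
RT 150: heading 81 -> 291
Final: pos=(-4.573,1.813), heading=291, 4 segment(s) drawn
Segments drawn: 4

Answer: 4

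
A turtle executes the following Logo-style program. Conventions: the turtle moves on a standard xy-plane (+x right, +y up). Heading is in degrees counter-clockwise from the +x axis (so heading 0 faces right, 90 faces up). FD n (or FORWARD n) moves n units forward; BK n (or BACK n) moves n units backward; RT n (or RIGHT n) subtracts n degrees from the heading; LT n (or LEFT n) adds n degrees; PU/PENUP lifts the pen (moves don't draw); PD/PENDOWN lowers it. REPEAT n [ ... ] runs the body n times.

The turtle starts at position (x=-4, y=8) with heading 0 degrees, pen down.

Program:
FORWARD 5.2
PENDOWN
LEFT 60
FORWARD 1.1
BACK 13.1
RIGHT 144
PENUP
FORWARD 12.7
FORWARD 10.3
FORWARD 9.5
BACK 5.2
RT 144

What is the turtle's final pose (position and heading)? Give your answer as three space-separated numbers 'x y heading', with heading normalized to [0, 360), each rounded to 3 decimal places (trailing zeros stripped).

Answer: -1.946 -29.543 132

Derivation:
Executing turtle program step by step:
Start: pos=(-4,8), heading=0, pen down
FD 5.2: (-4,8) -> (1.2,8) [heading=0, draw]
PD: pen down
LT 60: heading 0 -> 60
FD 1.1: (1.2,8) -> (1.75,8.953) [heading=60, draw]
BK 13.1: (1.75,8.953) -> (-4.8,-2.392) [heading=60, draw]
RT 144: heading 60 -> 276
PU: pen up
FD 12.7: (-4.8,-2.392) -> (-3.472,-15.023) [heading=276, move]
FD 10.3: (-3.472,-15.023) -> (-2.396,-25.266) [heading=276, move]
FD 9.5: (-2.396,-25.266) -> (-1.403,-34.714) [heading=276, move]
BK 5.2: (-1.403,-34.714) -> (-1.946,-29.543) [heading=276, move]
RT 144: heading 276 -> 132
Final: pos=(-1.946,-29.543), heading=132, 3 segment(s) drawn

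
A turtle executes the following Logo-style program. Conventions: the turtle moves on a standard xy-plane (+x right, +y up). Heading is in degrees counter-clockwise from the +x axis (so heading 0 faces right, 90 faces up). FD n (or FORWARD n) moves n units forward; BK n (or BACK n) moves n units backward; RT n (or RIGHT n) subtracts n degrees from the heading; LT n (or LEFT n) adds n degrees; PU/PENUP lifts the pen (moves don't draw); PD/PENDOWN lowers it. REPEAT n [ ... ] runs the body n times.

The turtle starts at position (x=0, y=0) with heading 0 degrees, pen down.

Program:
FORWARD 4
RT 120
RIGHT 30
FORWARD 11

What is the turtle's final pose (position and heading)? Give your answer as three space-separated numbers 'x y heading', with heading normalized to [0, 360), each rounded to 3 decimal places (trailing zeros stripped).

Answer: -5.526 -5.5 210

Derivation:
Executing turtle program step by step:
Start: pos=(0,0), heading=0, pen down
FD 4: (0,0) -> (4,0) [heading=0, draw]
RT 120: heading 0 -> 240
RT 30: heading 240 -> 210
FD 11: (4,0) -> (-5.526,-5.5) [heading=210, draw]
Final: pos=(-5.526,-5.5), heading=210, 2 segment(s) drawn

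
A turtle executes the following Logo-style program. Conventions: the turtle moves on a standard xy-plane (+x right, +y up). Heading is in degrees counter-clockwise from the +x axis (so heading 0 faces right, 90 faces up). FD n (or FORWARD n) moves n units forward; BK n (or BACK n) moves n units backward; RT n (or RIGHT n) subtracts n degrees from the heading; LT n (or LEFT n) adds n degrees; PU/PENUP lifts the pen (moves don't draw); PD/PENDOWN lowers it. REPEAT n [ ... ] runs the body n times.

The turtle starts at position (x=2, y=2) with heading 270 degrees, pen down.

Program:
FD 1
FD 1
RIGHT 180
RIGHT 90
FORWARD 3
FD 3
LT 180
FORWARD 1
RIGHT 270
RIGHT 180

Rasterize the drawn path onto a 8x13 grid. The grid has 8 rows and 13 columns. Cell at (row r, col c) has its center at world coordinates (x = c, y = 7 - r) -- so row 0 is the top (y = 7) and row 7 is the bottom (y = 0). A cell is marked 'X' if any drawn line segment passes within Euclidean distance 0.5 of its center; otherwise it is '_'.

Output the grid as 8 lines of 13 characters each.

Answer: _____________
_____________
_____________
_____________
_____________
__X__________
__X__________
__XXXXXXX____

Derivation:
Segment 0: (2,2) -> (2,1)
Segment 1: (2,1) -> (2,0)
Segment 2: (2,0) -> (5,0)
Segment 3: (5,0) -> (8,0)
Segment 4: (8,0) -> (7,0)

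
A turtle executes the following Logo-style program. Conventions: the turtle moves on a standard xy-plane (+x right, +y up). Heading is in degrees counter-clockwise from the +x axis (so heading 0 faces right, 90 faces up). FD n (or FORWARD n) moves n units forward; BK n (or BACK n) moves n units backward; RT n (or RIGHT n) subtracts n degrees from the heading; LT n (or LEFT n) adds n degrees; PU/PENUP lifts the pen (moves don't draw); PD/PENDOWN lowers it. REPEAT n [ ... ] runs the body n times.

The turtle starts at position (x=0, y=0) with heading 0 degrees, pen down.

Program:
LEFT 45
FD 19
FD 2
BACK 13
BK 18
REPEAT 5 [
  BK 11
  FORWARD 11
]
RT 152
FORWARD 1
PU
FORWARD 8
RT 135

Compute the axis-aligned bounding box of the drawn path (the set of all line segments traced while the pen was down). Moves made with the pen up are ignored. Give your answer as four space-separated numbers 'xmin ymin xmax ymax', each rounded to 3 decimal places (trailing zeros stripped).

Executing turtle program step by step:
Start: pos=(0,0), heading=0, pen down
LT 45: heading 0 -> 45
FD 19: (0,0) -> (13.435,13.435) [heading=45, draw]
FD 2: (13.435,13.435) -> (14.849,14.849) [heading=45, draw]
BK 13: (14.849,14.849) -> (5.657,5.657) [heading=45, draw]
BK 18: (5.657,5.657) -> (-7.071,-7.071) [heading=45, draw]
REPEAT 5 [
  -- iteration 1/5 --
  BK 11: (-7.071,-7.071) -> (-14.849,-14.849) [heading=45, draw]
  FD 11: (-14.849,-14.849) -> (-7.071,-7.071) [heading=45, draw]
  -- iteration 2/5 --
  BK 11: (-7.071,-7.071) -> (-14.849,-14.849) [heading=45, draw]
  FD 11: (-14.849,-14.849) -> (-7.071,-7.071) [heading=45, draw]
  -- iteration 3/5 --
  BK 11: (-7.071,-7.071) -> (-14.849,-14.849) [heading=45, draw]
  FD 11: (-14.849,-14.849) -> (-7.071,-7.071) [heading=45, draw]
  -- iteration 4/5 --
  BK 11: (-7.071,-7.071) -> (-14.849,-14.849) [heading=45, draw]
  FD 11: (-14.849,-14.849) -> (-7.071,-7.071) [heading=45, draw]
  -- iteration 5/5 --
  BK 11: (-7.071,-7.071) -> (-14.849,-14.849) [heading=45, draw]
  FD 11: (-14.849,-14.849) -> (-7.071,-7.071) [heading=45, draw]
]
RT 152: heading 45 -> 253
FD 1: (-7.071,-7.071) -> (-7.363,-8.027) [heading=253, draw]
PU: pen up
FD 8: (-7.363,-8.027) -> (-9.702,-15.678) [heading=253, move]
RT 135: heading 253 -> 118
Final: pos=(-9.702,-15.678), heading=118, 15 segment(s) drawn

Segment endpoints: x in {-14.849, -7.363, -7.071, 0, 5.657, 13.435, 14.849}, y in {-14.849, -8.027, -7.071, 0, 5.657, 13.435, 14.849}
xmin=-14.849, ymin=-14.849, xmax=14.849, ymax=14.849

Answer: -14.849 -14.849 14.849 14.849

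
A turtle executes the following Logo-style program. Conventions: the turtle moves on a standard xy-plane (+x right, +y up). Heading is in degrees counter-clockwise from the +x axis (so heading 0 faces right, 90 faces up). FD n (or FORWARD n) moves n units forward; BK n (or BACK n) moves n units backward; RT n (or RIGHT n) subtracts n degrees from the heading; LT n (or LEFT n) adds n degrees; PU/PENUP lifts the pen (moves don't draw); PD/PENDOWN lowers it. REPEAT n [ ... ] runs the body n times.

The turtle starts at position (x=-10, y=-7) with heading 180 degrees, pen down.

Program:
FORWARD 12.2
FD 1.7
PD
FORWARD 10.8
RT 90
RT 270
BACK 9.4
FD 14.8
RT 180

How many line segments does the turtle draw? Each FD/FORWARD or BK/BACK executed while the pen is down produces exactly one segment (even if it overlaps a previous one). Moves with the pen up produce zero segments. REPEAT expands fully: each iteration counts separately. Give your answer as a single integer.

Answer: 5

Derivation:
Executing turtle program step by step:
Start: pos=(-10,-7), heading=180, pen down
FD 12.2: (-10,-7) -> (-22.2,-7) [heading=180, draw]
FD 1.7: (-22.2,-7) -> (-23.9,-7) [heading=180, draw]
PD: pen down
FD 10.8: (-23.9,-7) -> (-34.7,-7) [heading=180, draw]
RT 90: heading 180 -> 90
RT 270: heading 90 -> 180
BK 9.4: (-34.7,-7) -> (-25.3,-7) [heading=180, draw]
FD 14.8: (-25.3,-7) -> (-40.1,-7) [heading=180, draw]
RT 180: heading 180 -> 0
Final: pos=(-40.1,-7), heading=0, 5 segment(s) drawn
Segments drawn: 5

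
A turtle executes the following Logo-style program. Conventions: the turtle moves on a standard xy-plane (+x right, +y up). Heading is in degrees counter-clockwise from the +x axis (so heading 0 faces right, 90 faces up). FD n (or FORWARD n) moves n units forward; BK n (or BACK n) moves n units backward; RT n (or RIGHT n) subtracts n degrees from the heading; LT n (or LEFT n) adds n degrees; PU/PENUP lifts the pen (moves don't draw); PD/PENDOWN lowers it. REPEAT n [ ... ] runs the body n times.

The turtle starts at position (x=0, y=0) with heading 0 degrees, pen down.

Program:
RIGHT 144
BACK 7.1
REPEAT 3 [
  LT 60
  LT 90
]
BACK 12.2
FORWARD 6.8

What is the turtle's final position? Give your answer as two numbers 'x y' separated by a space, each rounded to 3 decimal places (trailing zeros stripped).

Executing turtle program step by step:
Start: pos=(0,0), heading=0, pen down
RT 144: heading 0 -> 216
BK 7.1: (0,0) -> (5.744,4.173) [heading=216, draw]
REPEAT 3 [
  -- iteration 1/3 --
  LT 60: heading 216 -> 276
  LT 90: heading 276 -> 6
  -- iteration 2/3 --
  LT 60: heading 6 -> 66
  LT 90: heading 66 -> 156
  -- iteration 3/3 --
  LT 60: heading 156 -> 216
  LT 90: heading 216 -> 306
]
BK 12.2: (5.744,4.173) -> (-1.427,14.043) [heading=306, draw]
FD 6.8: (-1.427,14.043) -> (2.57,8.542) [heading=306, draw]
Final: pos=(2.57,8.542), heading=306, 3 segment(s) drawn

Answer: 2.57 8.542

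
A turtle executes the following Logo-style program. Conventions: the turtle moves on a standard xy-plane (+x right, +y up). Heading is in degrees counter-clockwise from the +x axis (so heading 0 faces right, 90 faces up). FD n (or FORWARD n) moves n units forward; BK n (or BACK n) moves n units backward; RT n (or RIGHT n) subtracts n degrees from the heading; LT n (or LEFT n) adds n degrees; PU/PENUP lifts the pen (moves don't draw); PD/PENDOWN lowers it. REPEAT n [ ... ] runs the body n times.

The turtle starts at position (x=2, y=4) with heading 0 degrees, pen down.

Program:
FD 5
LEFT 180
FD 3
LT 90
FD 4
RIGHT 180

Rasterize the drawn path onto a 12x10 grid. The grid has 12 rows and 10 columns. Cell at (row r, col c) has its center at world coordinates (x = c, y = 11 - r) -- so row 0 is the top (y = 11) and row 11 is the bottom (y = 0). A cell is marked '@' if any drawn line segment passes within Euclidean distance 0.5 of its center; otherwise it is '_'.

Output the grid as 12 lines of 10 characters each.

Segment 0: (2,4) -> (7,4)
Segment 1: (7,4) -> (4,4)
Segment 2: (4,4) -> (4,0)

Answer: __________
__________
__________
__________
__________
__________
__________
__@@@@@@__
____@_____
____@_____
____@_____
____@_____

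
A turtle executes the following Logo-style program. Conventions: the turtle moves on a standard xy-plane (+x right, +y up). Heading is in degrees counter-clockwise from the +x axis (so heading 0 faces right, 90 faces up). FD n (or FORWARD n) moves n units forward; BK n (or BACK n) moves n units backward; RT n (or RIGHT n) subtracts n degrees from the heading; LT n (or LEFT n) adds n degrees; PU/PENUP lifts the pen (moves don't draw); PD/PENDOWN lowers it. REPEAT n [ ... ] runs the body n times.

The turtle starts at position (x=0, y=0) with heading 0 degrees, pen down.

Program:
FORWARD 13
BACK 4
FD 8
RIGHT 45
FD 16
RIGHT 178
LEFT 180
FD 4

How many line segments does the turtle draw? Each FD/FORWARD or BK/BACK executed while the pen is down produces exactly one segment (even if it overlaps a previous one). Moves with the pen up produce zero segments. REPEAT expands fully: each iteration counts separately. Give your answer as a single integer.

Answer: 5

Derivation:
Executing turtle program step by step:
Start: pos=(0,0), heading=0, pen down
FD 13: (0,0) -> (13,0) [heading=0, draw]
BK 4: (13,0) -> (9,0) [heading=0, draw]
FD 8: (9,0) -> (17,0) [heading=0, draw]
RT 45: heading 0 -> 315
FD 16: (17,0) -> (28.314,-11.314) [heading=315, draw]
RT 178: heading 315 -> 137
LT 180: heading 137 -> 317
FD 4: (28.314,-11.314) -> (31.239,-14.042) [heading=317, draw]
Final: pos=(31.239,-14.042), heading=317, 5 segment(s) drawn
Segments drawn: 5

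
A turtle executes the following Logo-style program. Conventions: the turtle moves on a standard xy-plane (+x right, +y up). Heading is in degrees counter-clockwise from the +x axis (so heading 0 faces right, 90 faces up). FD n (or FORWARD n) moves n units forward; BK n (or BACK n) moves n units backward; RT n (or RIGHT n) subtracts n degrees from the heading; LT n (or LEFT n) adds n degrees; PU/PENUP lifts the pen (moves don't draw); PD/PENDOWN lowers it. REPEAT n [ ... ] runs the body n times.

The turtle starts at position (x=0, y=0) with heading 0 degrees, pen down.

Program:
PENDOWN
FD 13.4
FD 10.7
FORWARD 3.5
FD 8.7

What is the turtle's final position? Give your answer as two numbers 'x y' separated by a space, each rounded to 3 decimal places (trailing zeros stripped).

Answer: 36.3 0

Derivation:
Executing turtle program step by step:
Start: pos=(0,0), heading=0, pen down
PD: pen down
FD 13.4: (0,0) -> (13.4,0) [heading=0, draw]
FD 10.7: (13.4,0) -> (24.1,0) [heading=0, draw]
FD 3.5: (24.1,0) -> (27.6,0) [heading=0, draw]
FD 8.7: (27.6,0) -> (36.3,0) [heading=0, draw]
Final: pos=(36.3,0), heading=0, 4 segment(s) drawn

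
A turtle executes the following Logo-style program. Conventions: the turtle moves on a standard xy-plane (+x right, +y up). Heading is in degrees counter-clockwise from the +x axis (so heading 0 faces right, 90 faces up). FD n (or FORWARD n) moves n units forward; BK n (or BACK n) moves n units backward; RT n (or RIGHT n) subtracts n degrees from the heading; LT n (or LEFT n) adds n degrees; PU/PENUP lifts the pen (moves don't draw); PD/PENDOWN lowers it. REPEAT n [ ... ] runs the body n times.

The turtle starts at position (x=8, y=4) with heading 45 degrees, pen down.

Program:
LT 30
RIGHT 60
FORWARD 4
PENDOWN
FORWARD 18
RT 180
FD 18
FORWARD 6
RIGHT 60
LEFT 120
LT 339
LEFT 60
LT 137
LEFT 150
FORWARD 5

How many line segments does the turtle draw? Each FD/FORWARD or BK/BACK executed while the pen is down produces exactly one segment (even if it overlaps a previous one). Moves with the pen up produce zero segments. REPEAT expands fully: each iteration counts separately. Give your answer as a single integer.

Answer: 5

Derivation:
Executing turtle program step by step:
Start: pos=(8,4), heading=45, pen down
LT 30: heading 45 -> 75
RT 60: heading 75 -> 15
FD 4: (8,4) -> (11.864,5.035) [heading=15, draw]
PD: pen down
FD 18: (11.864,5.035) -> (29.25,9.694) [heading=15, draw]
RT 180: heading 15 -> 195
FD 18: (29.25,9.694) -> (11.864,5.035) [heading=195, draw]
FD 6: (11.864,5.035) -> (6.068,3.482) [heading=195, draw]
RT 60: heading 195 -> 135
LT 120: heading 135 -> 255
LT 339: heading 255 -> 234
LT 60: heading 234 -> 294
LT 137: heading 294 -> 71
LT 150: heading 71 -> 221
FD 5: (6.068,3.482) -> (2.295,0.202) [heading=221, draw]
Final: pos=(2.295,0.202), heading=221, 5 segment(s) drawn
Segments drawn: 5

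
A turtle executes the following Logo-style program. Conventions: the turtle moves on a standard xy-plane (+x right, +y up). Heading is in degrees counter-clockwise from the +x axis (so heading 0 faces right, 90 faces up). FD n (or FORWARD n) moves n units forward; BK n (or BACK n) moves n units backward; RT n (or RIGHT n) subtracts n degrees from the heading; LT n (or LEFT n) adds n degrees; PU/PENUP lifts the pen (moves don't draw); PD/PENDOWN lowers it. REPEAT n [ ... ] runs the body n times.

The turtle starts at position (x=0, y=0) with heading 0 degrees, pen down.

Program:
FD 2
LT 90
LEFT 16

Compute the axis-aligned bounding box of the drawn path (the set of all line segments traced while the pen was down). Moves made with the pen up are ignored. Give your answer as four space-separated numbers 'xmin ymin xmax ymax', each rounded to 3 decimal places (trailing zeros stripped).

Answer: 0 0 2 0

Derivation:
Executing turtle program step by step:
Start: pos=(0,0), heading=0, pen down
FD 2: (0,0) -> (2,0) [heading=0, draw]
LT 90: heading 0 -> 90
LT 16: heading 90 -> 106
Final: pos=(2,0), heading=106, 1 segment(s) drawn

Segment endpoints: x in {0, 2}, y in {0}
xmin=0, ymin=0, xmax=2, ymax=0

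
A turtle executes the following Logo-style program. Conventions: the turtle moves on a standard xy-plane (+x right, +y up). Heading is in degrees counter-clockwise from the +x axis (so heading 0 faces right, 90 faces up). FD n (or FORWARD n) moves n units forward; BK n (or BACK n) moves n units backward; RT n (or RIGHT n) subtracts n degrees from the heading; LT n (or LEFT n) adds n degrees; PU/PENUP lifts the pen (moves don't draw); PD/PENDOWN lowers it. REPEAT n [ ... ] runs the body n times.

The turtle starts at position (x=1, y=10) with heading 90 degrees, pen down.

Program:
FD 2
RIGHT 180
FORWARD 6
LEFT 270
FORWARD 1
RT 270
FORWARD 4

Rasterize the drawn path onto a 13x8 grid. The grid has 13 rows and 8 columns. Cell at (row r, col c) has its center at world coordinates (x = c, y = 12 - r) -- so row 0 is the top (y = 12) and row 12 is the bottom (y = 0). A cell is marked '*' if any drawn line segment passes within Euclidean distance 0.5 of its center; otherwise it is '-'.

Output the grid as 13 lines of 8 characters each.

Segment 0: (1,10) -> (1,12)
Segment 1: (1,12) -> (1,6)
Segment 2: (1,6) -> (0,6)
Segment 3: (0,6) -> (0,2)

Answer: -*------
-*------
-*------
-*------
-*------
-*------
**------
*-------
*-------
*-------
*-------
--------
--------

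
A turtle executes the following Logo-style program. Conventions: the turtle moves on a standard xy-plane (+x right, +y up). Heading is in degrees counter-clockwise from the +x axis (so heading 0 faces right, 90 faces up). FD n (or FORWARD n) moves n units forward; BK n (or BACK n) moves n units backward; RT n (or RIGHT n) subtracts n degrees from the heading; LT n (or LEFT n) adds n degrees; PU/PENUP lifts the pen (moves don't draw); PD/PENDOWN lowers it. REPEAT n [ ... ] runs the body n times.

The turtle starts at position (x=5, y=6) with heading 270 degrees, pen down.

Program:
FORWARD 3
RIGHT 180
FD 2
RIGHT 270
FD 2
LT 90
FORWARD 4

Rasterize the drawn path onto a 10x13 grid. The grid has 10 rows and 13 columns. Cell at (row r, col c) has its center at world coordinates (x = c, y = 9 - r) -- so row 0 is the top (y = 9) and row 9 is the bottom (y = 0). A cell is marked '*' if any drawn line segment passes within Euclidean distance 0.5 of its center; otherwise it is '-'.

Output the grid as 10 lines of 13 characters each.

Answer: -------------
-------------
-------------
-----*-------
---***-------
---*-*-------
---*-*-------
---*---------
---*---------
-------------

Derivation:
Segment 0: (5,6) -> (5,3)
Segment 1: (5,3) -> (5,5)
Segment 2: (5,5) -> (3,5)
Segment 3: (3,5) -> (3,1)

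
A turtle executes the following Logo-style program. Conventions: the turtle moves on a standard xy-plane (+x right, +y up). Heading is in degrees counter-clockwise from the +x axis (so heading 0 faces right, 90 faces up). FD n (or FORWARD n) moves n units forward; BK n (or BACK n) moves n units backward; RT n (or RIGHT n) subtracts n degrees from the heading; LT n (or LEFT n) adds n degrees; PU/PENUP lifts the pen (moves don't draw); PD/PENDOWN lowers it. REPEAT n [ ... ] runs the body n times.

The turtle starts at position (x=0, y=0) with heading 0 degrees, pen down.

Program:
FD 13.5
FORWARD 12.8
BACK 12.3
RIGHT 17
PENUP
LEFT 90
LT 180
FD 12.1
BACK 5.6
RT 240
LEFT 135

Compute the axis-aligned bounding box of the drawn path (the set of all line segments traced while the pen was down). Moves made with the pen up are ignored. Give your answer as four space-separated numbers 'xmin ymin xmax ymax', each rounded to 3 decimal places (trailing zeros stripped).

Executing turtle program step by step:
Start: pos=(0,0), heading=0, pen down
FD 13.5: (0,0) -> (13.5,0) [heading=0, draw]
FD 12.8: (13.5,0) -> (26.3,0) [heading=0, draw]
BK 12.3: (26.3,0) -> (14,0) [heading=0, draw]
RT 17: heading 0 -> 343
PU: pen up
LT 90: heading 343 -> 73
LT 180: heading 73 -> 253
FD 12.1: (14,0) -> (10.462,-11.571) [heading=253, move]
BK 5.6: (10.462,-11.571) -> (12.1,-6.216) [heading=253, move]
RT 240: heading 253 -> 13
LT 135: heading 13 -> 148
Final: pos=(12.1,-6.216), heading=148, 3 segment(s) drawn

Segment endpoints: x in {0, 13.5, 14, 26.3}, y in {0}
xmin=0, ymin=0, xmax=26.3, ymax=0

Answer: 0 0 26.3 0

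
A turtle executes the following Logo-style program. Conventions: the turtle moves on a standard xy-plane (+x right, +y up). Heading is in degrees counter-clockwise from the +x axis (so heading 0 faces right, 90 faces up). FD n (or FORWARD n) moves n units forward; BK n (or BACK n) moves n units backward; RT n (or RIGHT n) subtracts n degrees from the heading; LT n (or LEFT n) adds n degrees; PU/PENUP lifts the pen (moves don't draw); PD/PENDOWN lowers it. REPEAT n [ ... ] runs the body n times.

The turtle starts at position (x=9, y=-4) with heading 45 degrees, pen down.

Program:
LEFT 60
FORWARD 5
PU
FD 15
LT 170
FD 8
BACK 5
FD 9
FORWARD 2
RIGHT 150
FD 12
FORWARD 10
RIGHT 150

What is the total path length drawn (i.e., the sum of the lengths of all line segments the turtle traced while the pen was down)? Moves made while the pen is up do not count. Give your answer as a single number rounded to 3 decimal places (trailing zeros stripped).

Executing turtle program step by step:
Start: pos=(9,-4), heading=45, pen down
LT 60: heading 45 -> 105
FD 5: (9,-4) -> (7.706,0.83) [heading=105, draw]
PU: pen up
FD 15: (7.706,0.83) -> (3.824,15.319) [heading=105, move]
LT 170: heading 105 -> 275
FD 8: (3.824,15.319) -> (4.521,7.349) [heading=275, move]
BK 5: (4.521,7.349) -> (4.085,12.33) [heading=275, move]
FD 9: (4.085,12.33) -> (4.869,3.364) [heading=275, move]
FD 2: (4.869,3.364) -> (5.044,1.372) [heading=275, move]
RT 150: heading 275 -> 125
FD 12: (5.044,1.372) -> (-1.839,11.202) [heading=125, move]
FD 10: (-1.839,11.202) -> (-7.575,19.393) [heading=125, move]
RT 150: heading 125 -> 335
Final: pos=(-7.575,19.393), heading=335, 1 segment(s) drawn

Segment lengths:
  seg 1: (9,-4) -> (7.706,0.83), length = 5
Total = 5

Answer: 5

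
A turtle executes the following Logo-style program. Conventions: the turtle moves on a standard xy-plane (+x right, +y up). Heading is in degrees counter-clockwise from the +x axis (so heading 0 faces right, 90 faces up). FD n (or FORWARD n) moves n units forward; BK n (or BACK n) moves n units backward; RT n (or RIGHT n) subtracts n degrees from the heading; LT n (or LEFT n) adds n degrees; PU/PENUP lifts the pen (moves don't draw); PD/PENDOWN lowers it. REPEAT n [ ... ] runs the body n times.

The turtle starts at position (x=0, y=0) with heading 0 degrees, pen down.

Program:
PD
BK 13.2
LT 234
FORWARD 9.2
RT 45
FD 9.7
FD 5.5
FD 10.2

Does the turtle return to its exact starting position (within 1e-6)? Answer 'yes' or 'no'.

Answer: no

Derivation:
Executing turtle program step by step:
Start: pos=(0,0), heading=0, pen down
PD: pen down
BK 13.2: (0,0) -> (-13.2,0) [heading=0, draw]
LT 234: heading 0 -> 234
FD 9.2: (-13.2,0) -> (-18.608,-7.443) [heading=234, draw]
RT 45: heading 234 -> 189
FD 9.7: (-18.608,-7.443) -> (-28.188,-8.96) [heading=189, draw]
FD 5.5: (-28.188,-8.96) -> (-33.62,-9.821) [heading=189, draw]
FD 10.2: (-33.62,-9.821) -> (-43.695,-11.416) [heading=189, draw]
Final: pos=(-43.695,-11.416), heading=189, 5 segment(s) drawn

Start position: (0, 0)
Final position: (-43.695, -11.416)
Distance = 45.162; >= 1e-6 -> NOT closed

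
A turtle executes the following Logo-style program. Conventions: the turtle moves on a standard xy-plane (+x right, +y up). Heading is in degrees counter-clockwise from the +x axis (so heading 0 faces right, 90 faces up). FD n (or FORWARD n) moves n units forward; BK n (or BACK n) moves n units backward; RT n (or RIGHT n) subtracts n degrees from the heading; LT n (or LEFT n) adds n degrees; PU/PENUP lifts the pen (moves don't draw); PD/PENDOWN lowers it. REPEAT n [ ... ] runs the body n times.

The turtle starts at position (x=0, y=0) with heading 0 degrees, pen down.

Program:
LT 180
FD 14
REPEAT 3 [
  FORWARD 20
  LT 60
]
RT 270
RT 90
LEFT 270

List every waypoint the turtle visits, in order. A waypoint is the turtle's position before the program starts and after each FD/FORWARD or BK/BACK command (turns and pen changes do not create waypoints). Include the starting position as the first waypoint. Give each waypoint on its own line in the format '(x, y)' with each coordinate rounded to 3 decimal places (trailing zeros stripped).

Answer: (0, 0)
(-14, 0)
(-34, 0)
(-44, -17.321)
(-34, -34.641)

Derivation:
Executing turtle program step by step:
Start: pos=(0,0), heading=0, pen down
LT 180: heading 0 -> 180
FD 14: (0,0) -> (-14,0) [heading=180, draw]
REPEAT 3 [
  -- iteration 1/3 --
  FD 20: (-14,0) -> (-34,0) [heading=180, draw]
  LT 60: heading 180 -> 240
  -- iteration 2/3 --
  FD 20: (-34,0) -> (-44,-17.321) [heading=240, draw]
  LT 60: heading 240 -> 300
  -- iteration 3/3 --
  FD 20: (-44,-17.321) -> (-34,-34.641) [heading=300, draw]
  LT 60: heading 300 -> 0
]
RT 270: heading 0 -> 90
RT 90: heading 90 -> 0
LT 270: heading 0 -> 270
Final: pos=(-34,-34.641), heading=270, 4 segment(s) drawn
Waypoints (5 total):
(0, 0)
(-14, 0)
(-34, 0)
(-44, -17.321)
(-34, -34.641)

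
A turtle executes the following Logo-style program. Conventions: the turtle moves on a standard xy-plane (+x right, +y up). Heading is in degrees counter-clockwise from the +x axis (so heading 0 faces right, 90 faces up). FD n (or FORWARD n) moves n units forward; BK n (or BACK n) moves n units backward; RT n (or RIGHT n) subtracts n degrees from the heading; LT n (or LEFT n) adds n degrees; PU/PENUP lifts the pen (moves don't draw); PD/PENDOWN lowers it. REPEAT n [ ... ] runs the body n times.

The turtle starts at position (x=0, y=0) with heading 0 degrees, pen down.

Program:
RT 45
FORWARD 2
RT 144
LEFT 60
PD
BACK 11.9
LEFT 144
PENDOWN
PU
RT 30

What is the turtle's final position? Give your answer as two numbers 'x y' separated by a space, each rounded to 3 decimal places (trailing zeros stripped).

Executing turtle program step by step:
Start: pos=(0,0), heading=0, pen down
RT 45: heading 0 -> 315
FD 2: (0,0) -> (1.414,-1.414) [heading=315, draw]
RT 144: heading 315 -> 171
LT 60: heading 171 -> 231
PD: pen down
BK 11.9: (1.414,-1.414) -> (8.903,7.834) [heading=231, draw]
LT 144: heading 231 -> 15
PD: pen down
PU: pen up
RT 30: heading 15 -> 345
Final: pos=(8.903,7.834), heading=345, 2 segment(s) drawn

Answer: 8.903 7.834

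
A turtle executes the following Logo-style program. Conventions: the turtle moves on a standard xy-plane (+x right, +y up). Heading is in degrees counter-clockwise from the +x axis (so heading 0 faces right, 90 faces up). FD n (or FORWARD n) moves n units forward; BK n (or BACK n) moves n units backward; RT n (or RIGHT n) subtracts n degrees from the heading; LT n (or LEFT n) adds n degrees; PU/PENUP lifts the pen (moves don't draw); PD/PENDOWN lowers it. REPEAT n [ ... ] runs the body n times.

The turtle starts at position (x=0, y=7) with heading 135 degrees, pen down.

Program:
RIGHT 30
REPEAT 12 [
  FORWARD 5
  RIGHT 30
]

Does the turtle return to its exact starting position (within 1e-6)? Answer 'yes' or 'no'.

Answer: yes

Derivation:
Executing turtle program step by step:
Start: pos=(0,7), heading=135, pen down
RT 30: heading 135 -> 105
REPEAT 12 [
  -- iteration 1/12 --
  FD 5: (0,7) -> (-1.294,11.83) [heading=105, draw]
  RT 30: heading 105 -> 75
  -- iteration 2/12 --
  FD 5: (-1.294,11.83) -> (0,16.659) [heading=75, draw]
  RT 30: heading 75 -> 45
  -- iteration 3/12 --
  FD 5: (0,16.659) -> (3.536,20.195) [heading=45, draw]
  RT 30: heading 45 -> 15
  -- iteration 4/12 --
  FD 5: (3.536,20.195) -> (8.365,21.489) [heading=15, draw]
  RT 30: heading 15 -> 345
  -- iteration 5/12 --
  FD 5: (8.365,21.489) -> (13.195,20.195) [heading=345, draw]
  RT 30: heading 345 -> 315
  -- iteration 6/12 --
  FD 5: (13.195,20.195) -> (16.73,16.659) [heading=315, draw]
  RT 30: heading 315 -> 285
  -- iteration 7/12 --
  FD 5: (16.73,16.659) -> (18.024,11.83) [heading=285, draw]
  RT 30: heading 285 -> 255
  -- iteration 8/12 --
  FD 5: (18.024,11.83) -> (16.73,7) [heading=255, draw]
  RT 30: heading 255 -> 225
  -- iteration 9/12 --
  FD 5: (16.73,7) -> (13.195,3.464) [heading=225, draw]
  RT 30: heading 225 -> 195
  -- iteration 10/12 --
  FD 5: (13.195,3.464) -> (8.365,2.17) [heading=195, draw]
  RT 30: heading 195 -> 165
  -- iteration 11/12 --
  FD 5: (8.365,2.17) -> (3.536,3.464) [heading=165, draw]
  RT 30: heading 165 -> 135
  -- iteration 12/12 --
  FD 5: (3.536,3.464) -> (0,7) [heading=135, draw]
  RT 30: heading 135 -> 105
]
Final: pos=(0,7), heading=105, 12 segment(s) drawn

Start position: (0, 7)
Final position: (0, 7)
Distance = 0; < 1e-6 -> CLOSED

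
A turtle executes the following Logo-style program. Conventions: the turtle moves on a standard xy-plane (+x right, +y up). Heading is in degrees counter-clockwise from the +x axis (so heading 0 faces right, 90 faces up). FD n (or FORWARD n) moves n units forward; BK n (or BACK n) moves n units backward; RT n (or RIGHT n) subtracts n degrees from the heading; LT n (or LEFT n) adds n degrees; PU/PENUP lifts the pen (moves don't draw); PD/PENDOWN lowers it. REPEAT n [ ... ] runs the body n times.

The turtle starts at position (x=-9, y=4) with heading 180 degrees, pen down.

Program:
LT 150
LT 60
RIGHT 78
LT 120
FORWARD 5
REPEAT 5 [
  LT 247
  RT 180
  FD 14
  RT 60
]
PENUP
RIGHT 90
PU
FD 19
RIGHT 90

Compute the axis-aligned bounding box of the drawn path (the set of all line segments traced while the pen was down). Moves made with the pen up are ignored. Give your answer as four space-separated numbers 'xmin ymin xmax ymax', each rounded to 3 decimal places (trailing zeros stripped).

Answer: -68.898 4 -7.455 40.062

Derivation:
Executing turtle program step by step:
Start: pos=(-9,4), heading=180, pen down
LT 150: heading 180 -> 330
LT 60: heading 330 -> 30
RT 78: heading 30 -> 312
LT 120: heading 312 -> 72
FD 5: (-9,4) -> (-7.455,8.755) [heading=72, draw]
REPEAT 5 [
  -- iteration 1/5 --
  LT 247: heading 72 -> 319
  RT 180: heading 319 -> 139
  FD 14: (-7.455,8.755) -> (-18.021,17.94) [heading=139, draw]
  RT 60: heading 139 -> 79
  -- iteration 2/5 --
  LT 247: heading 79 -> 326
  RT 180: heading 326 -> 146
  FD 14: (-18.021,17.94) -> (-29.627,25.769) [heading=146, draw]
  RT 60: heading 146 -> 86
  -- iteration 3/5 --
  LT 247: heading 86 -> 333
  RT 180: heading 333 -> 153
  FD 14: (-29.627,25.769) -> (-42.101,32.125) [heading=153, draw]
  RT 60: heading 153 -> 93
  -- iteration 4/5 --
  LT 247: heading 93 -> 340
  RT 180: heading 340 -> 160
  FD 14: (-42.101,32.125) -> (-55.257,36.913) [heading=160, draw]
  RT 60: heading 160 -> 100
  -- iteration 5/5 --
  LT 247: heading 100 -> 347
  RT 180: heading 347 -> 167
  FD 14: (-55.257,36.913) -> (-68.898,40.062) [heading=167, draw]
  RT 60: heading 167 -> 107
]
PU: pen up
RT 90: heading 107 -> 17
PU: pen up
FD 19: (-68.898,40.062) -> (-50.729,45.617) [heading=17, move]
RT 90: heading 17 -> 287
Final: pos=(-50.729,45.617), heading=287, 6 segment(s) drawn

Segment endpoints: x in {-68.898, -55.257, -42.101, -29.627, -18.021, -9, -7.455}, y in {4, 8.755, 17.94, 25.769, 32.125, 36.913, 40.062}
xmin=-68.898, ymin=4, xmax=-7.455, ymax=40.062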